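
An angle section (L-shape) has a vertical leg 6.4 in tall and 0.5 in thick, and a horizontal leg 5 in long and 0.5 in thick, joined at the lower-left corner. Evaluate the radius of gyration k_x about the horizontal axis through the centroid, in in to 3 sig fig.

Break the section into simple shapes (no overlaps), measuring from the bottom-left corner of the bounding box.
Vertical leg: 0.5 × 6.4, A = 3.2 in², y = 3.2 in, Ī = 10.923 in⁴.
Horizontal leg (remainder): 4.5 × 0.5, A = 2.25 in², y = 0.25 in, Ī = 0.046875 in⁴.
Centroid: ȳ = ΣA·y / ΣA = 1.9821 in.
Transfer each piece to the horizontal axis through the centroid using Ī + A·d² with d = y − 1.9821:
  vertical leg: d = 1.2179 in → contributes +15.669 in⁴
  horizontal leg (remainder): d = -1.7321 in → contributes +6.7973 in⁴
Total I = 22.466 in⁴.
Radius of gyration: k = √(I/A) = √(22.466 / 5.45) = 2.0303 in.

k_x ≈ 2.03 in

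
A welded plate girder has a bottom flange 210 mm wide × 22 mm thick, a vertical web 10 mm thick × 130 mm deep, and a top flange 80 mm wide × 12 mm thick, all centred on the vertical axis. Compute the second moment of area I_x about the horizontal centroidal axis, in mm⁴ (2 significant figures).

Decompose the section into non-overlapping parts with the origin at the bottom-left of its bounding rectangle.
Bottom plate: 210 × 22, A = 4 620 mm², y = 11 mm, Ī = 186 340 mm⁴.
Web plate: 10 × 130, A = 1 300 mm², y = 87 mm, Ī = 1 830 833 mm⁴.
Top plate: 80 × 12, A = 960 mm², y = 158 mm, Ī = 11 520 mm⁴.
Centroid: ȳ = ΣA·y / ΣA = 45.87 mm.
Transfer each piece to the horizontal centroidal axis using Ī + A·d² with d = y − 45.87:
  bottom plate: d = -34.87 mm → contributes +5 804 550 mm⁴
  web plate: d = 41.13 mm → contributes +4 029 789 mm⁴
  top plate: d = 112.1 mm → contributes +12 081 281 mm⁴
Total I = 21 915 621 mm⁴.

I_x ≈ 2.2 × 10⁷ mm⁴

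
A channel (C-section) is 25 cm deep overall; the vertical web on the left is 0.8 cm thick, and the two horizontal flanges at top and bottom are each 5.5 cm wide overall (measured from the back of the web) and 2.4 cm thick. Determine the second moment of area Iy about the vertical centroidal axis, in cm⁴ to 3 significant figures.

Iy ≈ 123 cm⁴

Split into non-overlapping primitives; take the origin at the lower-left of the bounding box.
Web: 0.8 × 25, A = 20 cm², x = 0.4 cm, Ī = 1.0667 cm⁴.
Top flange (beyond web): 4.7 × 2.4, A = 11.28 cm², x = 3.15 cm, Ī = 20.765 cm⁴.
Bottom flange (beyond web): 4.7 × 2.4, A = 11.28 cm², x = 3.15 cm, Ī = 20.765 cm⁴.
Centroid: x̄ = ΣA·x / ΣA = 1.8577 cm.
Transfer each piece to the vertical centroidal axis using Ī + A·d² with d = x − 1.8577:
  web: d = -1.4577 cm → contributes +43.565 cm⁴
  top flange (beyond web): d = 1.2923 cm → contributes +39.602 cm⁴
  bottom flange (beyond web): d = 1.2923 cm → contributes +39.602 cm⁴
Total I = 122.77 cm⁴.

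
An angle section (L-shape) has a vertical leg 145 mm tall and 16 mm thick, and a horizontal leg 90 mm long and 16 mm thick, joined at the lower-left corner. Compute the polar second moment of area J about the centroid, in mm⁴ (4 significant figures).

J ≈ 9.529 × 10⁶ mm⁴

Break the section into simple shapes (no overlaps), measuring from the bottom-left corner of the bounding box.
Vertical leg: 16 × 145, A = 2 320 mm², y = 72.5 mm, Ī = 4 064 833 mm⁴.
Horizontal leg (remainder): 74 × 16, A = 1 184 mm², y = 8 mm, Ī = 25258.7 mm⁴.
Centroid: ȳ = ΣA·y / ΣA = 50.7055 mm.
Transfer each piece to the centroidal x-axis using Ī + A·d² with d = y − 50.7055:
  vertical leg: d = 21.7945 mm → contributes +5 166 836 mm⁴
  horizontal leg (remainder): d = -42.7055 mm → contributes +2 184 588 mm⁴
Total I = 7 351 424 mm⁴.
For the y-axis: x̄ = 23.2055 mm.
Repeating about the centroidal y-axis gives I_y = 2 177 244 mm⁴.
Polar second moment: J = I_x + I_y = 9 528 668 mm⁴.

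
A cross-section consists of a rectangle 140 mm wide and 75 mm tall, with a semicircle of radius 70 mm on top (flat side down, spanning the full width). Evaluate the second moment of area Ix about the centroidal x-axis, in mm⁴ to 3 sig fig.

Ix ≈ 2.76 × 10⁷ mm⁴

Decompose the section into non-overlapping parts with the origin at the bottom-left of its bounding rectangle.
Rectangular body: 140 × 75, A = 10 500 mm², y = 37.5 mm, Ī = 4 921 875 mm⁴.
Semicircular cap: semicircle r = 70, A = 7696.9 mm², y = 104.71 mm, Ī = 2 635 265 mm⁴.
Centroid: ȳ = ΣA·y / ΣA = 65.928 mm.
Transfer each piece to the centroidal x-axis using Ī + A·d² with d = y − 65.928:
  rectangular body: d = -28.428 mm → contributes +13 407 428 mm⁴
  semicircular cap: d = 38.781 mm → contributes +14 211 131 mm⁴
Total I = 27 618 560 mm⁴.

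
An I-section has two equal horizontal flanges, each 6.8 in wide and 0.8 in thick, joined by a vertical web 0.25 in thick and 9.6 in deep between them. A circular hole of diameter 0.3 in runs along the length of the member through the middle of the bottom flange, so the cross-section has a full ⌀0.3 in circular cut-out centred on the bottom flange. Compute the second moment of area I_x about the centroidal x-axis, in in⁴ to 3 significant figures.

Decompose the section into non-overlapping parts with the origin at the bottom-left of its bounding rectangle.
Bottom flange: 6.8 × 0.8, A = 5.44 in², y = 0.4 in, Ī = 0.29013 in⁴.
Web: 0.25 × 9.6, A = 2.4 in², y = 5.6 in, Ī = 18.432 in⁴.
Top flange: 6.8 × 0.8, A = 5.44 in², y = 10.8 in, Ī = 0.29013 in⁴.
Hole (subtracted): ⌀0.3, A = 0.070686 in², y = 0.4 in, Ī = 0.00039761 in⁴.
Centroid: ȳ = ΣA·y / ΣA = 5.6278 in.
Transfer each piece to the centroidal x-axis using Ī + A·d² with d = y − 5.6278:
  bottom flange: d = -5.2278 in → contributes +148.97 in⁴
  web: d = -0.027826 in → contributes +18.434 in⁴
  top flange: d = 5.1722 in → contributes +145.82 in⁴
  hole: d = -5.2278 in → contributes −1.9323 in⁴
Total I = 311.29 in⁴.

I_x ≈ 311 in⁴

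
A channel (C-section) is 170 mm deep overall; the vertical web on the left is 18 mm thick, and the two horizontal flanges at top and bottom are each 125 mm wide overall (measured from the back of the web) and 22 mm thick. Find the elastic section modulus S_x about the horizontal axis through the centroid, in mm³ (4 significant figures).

S_x ≈ 3.922 × 10⁵ mm³

Break the section into simple shapes (no overlaps), measuring from the bottom-left corner of the bounding box.
Web: 18 × 170, A = 3 060 mm², y = 85 mm, Ī = 7 369 500 mm⁴.
Top flange (beyond web): 107 × 22, A = 2 354 mm², y = 159 mm, Ī = 94944.7 mm⁴.
Bottom flange (beyond web): 107 × 22, A = 2 354 mm², y = 11 mm, Ī = 94944.7 mm⁴.
By symmetry the centroid is at mid-height, ȳ = 85 mm.
Transfer each piece to the horizontal axis through the centroid using Ī + A·d² with d = y − 85:
  web: d = 0 mm → contributes +7 369 500 mm⁴
  top flange (beyond web): d = 74 mm → contributes +12 985 449 mm⁴
  bottom flange (beyond web): d = -74 mm → contributes +12 985 449 mm⁴
Total I = 33 340 397 mm⁴.
Extreme fibre distance c = 85 mm; S = I/c = 392 240 mm³.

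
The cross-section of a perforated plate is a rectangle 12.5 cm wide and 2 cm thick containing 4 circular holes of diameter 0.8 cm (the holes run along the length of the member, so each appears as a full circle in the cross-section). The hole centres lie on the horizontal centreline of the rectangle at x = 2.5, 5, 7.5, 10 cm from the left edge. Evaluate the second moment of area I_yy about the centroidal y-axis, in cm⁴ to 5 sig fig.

I_yy ≈ 309.73 cm⁴

Decompose the section into non-overlapping parts with the origin at the bottom-left of its bounding rectangle.
Plate: 12.5 × 2, A = 25 cm², x = 6.25 cm, Ī = 325.5208 cm⁴.
Hole 1 (subtracted): ⌀0.8, A = 0.5026548 cm², x = 2.5 cm, Ī = 0.02010619 cm⁴.
Hole 2 (subtracted): ⌀0.8, A = 0.5026548 cm², x = 5 cm, Ī = 0.02010619 cm⁴.
Hole 3 (subtracted): ⌀0.8, A = 0.5026548 cm², x = 7.5 cm, Ī = 0.02010619 cm⁴.
Hole 4 (subtracted): ⌀0.8, A = 0.5026548 cm², x = 10 cm, Ī = 0.02010619 cm⁴.
By symmetry the centroid is at mid-width, x̄ = 6.25 cm.
Transfer each piece to the centroidal y-axis using Ī + A·d² with d = x − 6.25:
  plate: d = 0 cm → contributes +325.5208 cm⁴
  hole 1: d = -3.75 cm → contributes −7.08869 cm⁴
  hole 2: d = -1.25 cm → contributes −0.8055044 cm⁴
  hole 3: d = 1.25 cm → contributes −0.8055044 cm⁴
  hole 4: d = 3.75 cm → contributes −7.08869 cm⁴
Total I = 309.7324 cm⁴.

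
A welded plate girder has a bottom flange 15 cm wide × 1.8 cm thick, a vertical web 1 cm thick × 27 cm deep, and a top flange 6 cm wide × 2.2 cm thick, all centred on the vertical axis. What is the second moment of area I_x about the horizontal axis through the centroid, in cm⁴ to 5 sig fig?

I_x ≈ 9493.2 cm⁴

Break the section into simple shapes (no overlaps), measuring from the bottom-left corner of the bounding box.
Bottom plate: 15 × 1.8, A = 27 cm², y = 0.9 cm, Ī = 7.29 cm⁴.
Web plate: 1 × 27, A = 27 cm², y = 15.3 cm, Ī = 1640.25 cm⁴.
Top plate: 6 × 2.2, A = 13.2 cm², y = 29.9 cm, Ī = 5.324 cm⁴.
Centroid: ȳ = ΣA·y / ΣA = 12.38214 cm.
Transfer each piece to the horizontal axis through the centroid using Ī + A·d² with d = y − 12.38214:
  bottom plate: d = -11.48214 cm → contributes +3566.959 cm⁴
  web plate: d = 2.917857 cm → contributes +1870.125 cm⁴
  top plate: d = 17.51786 cm → contributes +4056.078 cm⁴
Total I = 9493.163 cm⁴.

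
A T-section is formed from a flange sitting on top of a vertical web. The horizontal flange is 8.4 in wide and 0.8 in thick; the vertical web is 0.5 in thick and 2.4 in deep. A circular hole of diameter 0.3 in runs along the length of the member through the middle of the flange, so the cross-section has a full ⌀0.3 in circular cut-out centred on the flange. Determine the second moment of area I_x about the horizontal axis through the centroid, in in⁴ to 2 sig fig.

Break the section into simple shapes (no overlaps), measuring from the bottom-left corner of the bounding box.
Flange: 8.4 × 0.8, A = 6.72 in², y = 2.8 in, Ī = 0.3584 in⁴.
Web: 0.5 × 2.4, A = 1.2 in², y = 1.2 in, Ī = 0.576 in⁴.
Hole (subtracted): ⌀0.3, A = 0.07069 in², y = 2.8 in, Ī = 0.0003976 in⁴.
Centroid: ȳ = ΣA·y / ΣA = 2.555 in.
Transfer each piece to the horizontal axis through the centroid using Ī + A·d² with d = y − 2.555:
  flange: d = 0.2446 in → contributes +0.7605 in⁴
  web: d = -1.355 in → contributes +2.781 in⁴
  hole: d = 0.2446 in → contributes −0.004627 in⁴
Total I = 3.536 in⁴.

I_x ≈ 3.5 in⁴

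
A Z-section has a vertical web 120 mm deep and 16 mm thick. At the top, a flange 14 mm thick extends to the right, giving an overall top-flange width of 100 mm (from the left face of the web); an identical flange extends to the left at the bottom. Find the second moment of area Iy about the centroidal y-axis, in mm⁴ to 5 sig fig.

Break the section into simple shapes (no overlaps), measuring from the bottom-left corner of the bounding box.
Web: 16 × 120, A = 1 920 mm², x = 92 mm, Ī = 40 960 mm⁴.
Top flange (beyond web): 84 × 14, A = 1 176 mm², x = 142 mm, Ī = 691 488 mm⁴.
Bottom flange (beyond web): 84 × 14, A = 1 176 mm², x = 42 mm, Ī = 691 488 mm⁴.
Centroid: x̄ = ΣA·x / ΣA = 92 mm.
Transfer each piece to the centroidal y-axis using Ī + A·d² with d = x − 92:
  web: d = 0 mm → contributes +40 960 mm⁴
  top flange (beyond web): d = 50 mm → contributes +3 631 488 mm⁴
  bottom flange (beyond web): d = -50 mm → contributes +3 631 488 mm⁴
Total I = 7 303 936 mm⁴.

Iy ≈ 7.3039 × 10⁶ mm⁴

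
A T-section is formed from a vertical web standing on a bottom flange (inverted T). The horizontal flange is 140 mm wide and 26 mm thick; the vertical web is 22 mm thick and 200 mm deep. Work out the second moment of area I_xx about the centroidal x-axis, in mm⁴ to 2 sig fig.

I_xx ≈ 4.0 × 10⁷ mm⁴

Break the section into simple shapes (no overlaps), measuring from the bottom-left corner of the bounding box.
Flange: 140 × 26, A = 3 640 mm², y = 13 mm, Ī = 205 053 mm⁴.
Web: 22 × 200, A = 4 400 mm², y = 126 mm, Ī = 14 666 667 mm⁴.
Centroid: ȳ = ΣA·y / ΣA = 74.84 mm.
Transfer each piece to the centroidal x-axis using Ī + A·d² with d = y − 74.84:
  flange: d = -61.84 mm → contributes +14 125 447 mm⁴
  web: d = 51.16 mm → contributes +26 182 629 mm⁴
Total I = 40 308 076 mm⁴.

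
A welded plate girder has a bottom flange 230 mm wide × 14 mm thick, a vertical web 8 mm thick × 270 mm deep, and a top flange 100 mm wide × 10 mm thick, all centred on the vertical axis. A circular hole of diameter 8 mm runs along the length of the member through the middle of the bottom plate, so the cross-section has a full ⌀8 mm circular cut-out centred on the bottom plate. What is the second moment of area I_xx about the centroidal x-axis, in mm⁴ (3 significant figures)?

Break the section into simple shapes (no overlaps), measuring from the bottom-left corner of the bounding box.
Bottom plate: 230 × 14, A = 3 220 mm², y = 7 mm, Ī = 52 593 mm⁴.
Web plate: 8 × 270, A = 2 160 mm², y = 149 mm, Ī = 13 122 000 mm⁴.
Top plate: 100 × 10, A = 1 000 mm², y = 289 mm, Ī = 8333.3 mm⁴.
Hole (subtracted): ⌀8, A = 50.265 mm², y = 7 mm, Ī = 201.06 mm⁴.
Centroid: ȳ = ΣA·y / ΣA = 100.01 mm.
Transfer each piece to the centroidal x-axis using Ī + A·d² with d = y − 100.01:
  bottom plate: d = -93.009 mm → contributes +27 907 548 mm⁴
  web plate: d = 48.991 mm → contributes +18 306 331 mm⁴
  top plate: d = 188.99 mm → contributes +35 726 067 mm⁴
  hole: d = -93.009 mm → contributes −435 028 mm⁴
Total I = 81 504 919 mm⁴.

I_xx ≈ 8.15 × 10⁷ mm⁴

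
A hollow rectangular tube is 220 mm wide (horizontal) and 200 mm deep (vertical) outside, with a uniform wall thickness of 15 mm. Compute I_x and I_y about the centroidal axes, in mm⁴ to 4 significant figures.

I_x ≈ 6.888 × 10⁷ mm⁴, I_y ≈ 8.030 × 10⁷ mm⁴

Split into non-overlapping primitives; take the origin at the lower-left of the bounding box.
Outer rectangle: 220 × 200, A = 44 000 mm², y = 100 mm, Ī = 146 666 667 mm⁴.
Inner void (subtracted): 190 × 170, A = 32 300 mm², y = 100 mm, Ī = 77 789 167 mm⁴.
By symmetry the centroid is at mid-height, ȳ = 100 mm.
All pieces are centred on the centroidal x-axis, so I = ΣĪ (holes subtracted) = 68 877 500 mm⁴.
Repeating about the centroidal y-axis gives I_y = 80 297 500 mm⁴.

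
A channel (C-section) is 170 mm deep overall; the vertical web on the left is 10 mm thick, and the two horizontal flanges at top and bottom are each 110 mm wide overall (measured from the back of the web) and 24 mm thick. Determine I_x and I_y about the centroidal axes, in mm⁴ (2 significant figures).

Decompose the section into non-overlapping parts with the origin at the bottom-left of its bounding rectangle.
Web: 10 × 170, A = 1 700 mm², y = 85 mm, Ī = 4 094 167 mm⁴.
Top flange (beyond web): 100 × 24, A = 2 400 mm², y = 158 mm, Ī = 115 200 mm⁴.
Bottom flange (beyond web): 100 × 24, A = 2 400 mm², y = 12 mm, Ī = 115 200 mm⁴.
By symmetry the centroid is at mid-height, ȳ = 85 mm.
Transfer each piece to the centroidal x-axis using Ī + A·d² with d = y − 85:
  web: d = 0 mm → contributes +4 094 167 mm⁴
  top flange (beyond web): d = 73 mm → contributes +12 904 800 mm⁴
  bottom flange (beyond web): d = -73 mm → contributes +12 904 800 mm⁴
Total I = 29 903 767 mm⁴.
For the y-axis: x̄ = 45.62 mm.
Repeating about the centroidal y-axis gives I_y = 7 811 705 mm⁴.

I_x ≈ 3.0 × 10⁷ mm⁴, I_y ≈ 7.8 × 10⁶ mm⁴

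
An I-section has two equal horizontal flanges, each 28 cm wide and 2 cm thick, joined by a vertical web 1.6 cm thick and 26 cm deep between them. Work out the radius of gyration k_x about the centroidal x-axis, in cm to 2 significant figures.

Treat the section as a set of non-overlapping primitives; coordinates are from the bounding-box lower-left.
Bottom flange: 28 × 2, A = 56 cm², y = 1 cm, Ī = 18.67 cm⁴.
Web: 1.6 × 26, A = 41.6 cm², y = 15 cm, Ī = 2 343 cm⁴.
Top flange: 28 × 2, A = 56 cm², y = 29 cm, Ī = 18.67 cm⁴.
By symmetry the centroid is at mid-height, ȳ = 15 cm.
Transfer each piece to the centroidal x-axis using Ī + A·d² with d = y − 15:
  bottom flange: d = -14 cm → contributes +10 995 cm⁴
  web: d = 0 cm → contributes +2 343 cm⁴
  top flange: d = 14 cm → contributes +10 995 cm⁴
Total I = 24 333 cm⁴.
Radius of gyration: k = √(I/A) = √(24 333 / 153.6) = 12.59 cm.

k_x ≈ 13 cm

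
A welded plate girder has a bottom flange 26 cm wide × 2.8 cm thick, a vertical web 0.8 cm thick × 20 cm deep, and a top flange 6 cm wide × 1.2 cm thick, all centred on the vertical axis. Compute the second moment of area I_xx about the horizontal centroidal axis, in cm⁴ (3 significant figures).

I_xx ≈ 4940 cm⁴

Break the section into simple shapes (no overlaps), measuring from the bottom-left corner of the bounding box.
Bottom plate: 26 × 2.8, A = 72.8 cm², y = 1.4 cm, Ī = 47.563 cm⁴.
Web plate: 0.8 × 20, A = 16 cm², y = 12.8 cm, Ī = 533.33 cm⁴.
Top plate: 6 × 1.2, A = 7.2 cm², y = 23.4 cm, Ī = 0.864 cm⁴.
Centroid: ȳ = ΣA·y / ΣA = 4.95 cm.
Transfer each piece to the horizontal centroidal axis using Ī + A·d² with d = y − 4.95:
  bottom plate: d = -3.55 cm → contributes +965.02 cm⁴
  web plate: d = 7.85 cm → contributes +1519.3 cm⁴
  top plate: d = 18.45 cm → contributes +2451.8 cm⁴
Total I = 4936.1 cm⁴.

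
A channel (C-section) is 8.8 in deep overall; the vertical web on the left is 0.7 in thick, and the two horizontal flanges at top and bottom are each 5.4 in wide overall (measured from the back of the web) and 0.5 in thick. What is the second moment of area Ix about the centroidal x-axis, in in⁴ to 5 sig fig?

Ix ≈ 120.80 in⁴

Break the section into simple shapes (no overlaps), measuring from the bottom-left corner of the bounding box.
Web: 0.7 × 8.8, A = 6.16 in², y = 4.4 in, Ī = 39.75253 in⁴.
Top flange (beyond web): 4.7 × 0.5, A = 2.35 in², y = 8.55 in, Ī = 0.04895833 in⁴.
Bottom flange (beyond web): 4.7 × 0.5, A = 2.35 in², y = 0.25 in, Ī = 0.04895833 in⁴.
By symmetry the centroid is at mid-height, ȳ = 4.4 in.
Transfer each piece to the centroidal x-axis using Ī + A·d² with d = y − 4.4:
  web: d = 0 in → contributes +39.75253 in⁴
  top flange (beyond web): d = 4.15 in → contributes +40.52183 in⁴
  bottom flange (beyond web): d = -4.15 in → contributes +40.52183 in⁴
Total I = 120.7962 in⁴.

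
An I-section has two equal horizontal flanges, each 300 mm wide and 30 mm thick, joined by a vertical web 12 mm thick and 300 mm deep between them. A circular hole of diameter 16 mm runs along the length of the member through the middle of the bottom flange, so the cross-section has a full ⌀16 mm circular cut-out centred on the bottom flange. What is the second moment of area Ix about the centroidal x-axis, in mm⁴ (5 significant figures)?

Treat the section as a set of non-overlapping primitives; coordinates are from the bounding-box lower-left.
Bottom flange: 300 × 30, A = 9 000 mm², y = 15 mm, Ī = 675 000 mm⁴.
Web: 12 × 300, A = 3 600 mm², y = 180 mm, Ī = 27 000 000 mm⁴.
Top flange: 300 × 30, A = 9 000 mm², y = 345 mm, Ī = 675 000 mm⁴.
Hole (subtracted): ⌀16, A = 201.0619 mm², y = 15 mm, Ī = 3216.991 mm⁴.
Centroid: ȳ = ΣA·y / ΣA = 181.5503 mm.
Transfer each piece to the centroidal x-axis using Ī + A·d² with d = y − 181.5503:
  bottom flange: d = -166.5503 mm → contributes +250 326 084 mm⁴
  web: d = -1.550321 mm → contributes +27 008 653 mm⁴
  top flange: d = 163.4497 mm → contributes +241 117 179 mm⁴
  hole: d = -166.5503 mm → contributes −5 580 476 mm⁴
Total I = 512 871 440 mm⁴.

Ix ≈ 5.1287 × 10⁸ mm⁴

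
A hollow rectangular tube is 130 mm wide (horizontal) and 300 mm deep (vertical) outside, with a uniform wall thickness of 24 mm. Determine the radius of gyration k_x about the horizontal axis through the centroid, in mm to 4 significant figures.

Treat the section as a set of non-overlapping primitives; coordinates are from the bounding-box lower-left.
Outer rectangle: 130 × 300, A = 39 000 mm², y = 150 mm, Ī = 292 500 000 mm⁴.
Inner void (subtracted): 82 × 252, A = 20 664 mm², y = 150 mm, Ī = 109 353 888 mm⁴.
By symmetry the centroid is at mid-height, ȳ = 150 mm.
All pieces are centred on the horizontal axis through the centroid, so I = ΣĪ (holes subtracted) = 183 146 112 mm⁴.
Radius of gyration: k = √(I/A) = √(183 146 112 / 18 336) = 99.9417 mm.

k_x ≈ 99.94 mm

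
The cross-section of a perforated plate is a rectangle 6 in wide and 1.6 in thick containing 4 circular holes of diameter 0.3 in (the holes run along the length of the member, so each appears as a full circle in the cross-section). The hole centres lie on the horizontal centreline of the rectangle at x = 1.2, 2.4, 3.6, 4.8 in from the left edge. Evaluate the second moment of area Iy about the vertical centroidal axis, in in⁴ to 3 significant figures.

Break the section into simple shapes (no overlaps), measuring from the bottom-left corner of the bounding box.
Plate: 6 × 1.6, A = 9.6 in², x = 3 in, Ī = 28.8 in⁴.
Hole 1 (subtracted): ⌀0.3, A = 0.070686 in², x = 1.2 in, Ī = 0.00039761 in⁴.
Hole 2 (subtracted): ⌀0.3, A = 0.070686 in², x = 2.4 in, Ī = 0.00039761 in⁴.
Hole 3 (subtracted): ⌀0.3, A = 0.070686 in², x = 3.6 in, Ī = 0.00039761 in⁴.
Hole 4 (subtracted): ⌀0.3, A = 0.070686 in², x = 4.8 in, Ī = 0.00039761 in⁴.
By symmetry the centroid is at mid-width, x̄ = 3 in.
Transfer each piece to the vertical centroidal axis using Ī + A·d² with d = x − 3:
  plate: d = 0 in → contributes +28.8 in⁴
  hole 1: d = -1.8 in → contributes −0.22942 in⁴
  hole 2: d = -0.6 in → contributes −0.025845 in⁴
  hole 3: d = 0.6 in → contributes −0.025845 in⁴
  hole 4: d = 1.8 in → contributes −0.22942 in⁴
Total I = 28.289 in⁴.

Iy ≈ 28.3 in⁴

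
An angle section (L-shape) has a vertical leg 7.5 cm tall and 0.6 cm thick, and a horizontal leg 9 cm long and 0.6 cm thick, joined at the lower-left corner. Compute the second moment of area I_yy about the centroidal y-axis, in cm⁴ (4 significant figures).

Split into non-overlapping primitives; take the origin at the lower-left of the bounding box.
Vertical leg: 0.6 × 7.5, A = 4.5 cm², x = 0.3 cm, Ī = 0.135 cm⁴.
Horizontal leg (remainder): 8.4 × 0.6, A = 5.04 cm², x = 4.8 cm, Ī = 29.6352 cm⁴.
Centroid: x̄ = ΣA·x / ΣA = 2.67736 cm.
Transfer each piece to the centroidal y-axis using Ī + A·d² with d = x − 2.67736:
  vertical leg: d = -2.37736 cm → contributes +25.5683 cm⁴
  horizontal leg (remainder): d = 2.12264 cm → contributes +52.3435 cm⁴
Total I = 77.9117 cm⁴.

I_yy ≈ 77.91 cm⁴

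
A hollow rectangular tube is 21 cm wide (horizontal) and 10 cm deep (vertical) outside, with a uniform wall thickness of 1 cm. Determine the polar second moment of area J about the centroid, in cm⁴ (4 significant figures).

Break the section into simple shapes (no overlaps), measuring from the bottom-left corner of the bounding box.
Outer rectangle: 21 × 10, A = 210 cm², y = 5 cm, Ī = 1 750 cm⁴.
Inner void (subtracted): 19 × 8, A = 152 cm², y = 5 cm, Ī = 810.667 cm⁴.
By symmetry the centroid is at mid-height, ȳ = 5 cm.
All pieces are centred on the centroidal x-axis, so I = ΣĪ (holes subtracted) = 939.333 cm⁴.
Repeating about the centroidal y-axis gives I_y = 3144.83 cm⁴.
Polar second moment: J = I_x + I_y = 4084.17 cm⁴.

J ≈ 4084 cm⁴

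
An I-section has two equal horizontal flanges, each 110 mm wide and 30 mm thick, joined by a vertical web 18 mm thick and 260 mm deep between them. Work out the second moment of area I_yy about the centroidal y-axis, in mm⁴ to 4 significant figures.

I_yy ≈ 6.781 × 10⁶ mm⁴

Break the section into simple shapes (no overlaps), measuring from the bottom-left corner of the bounding box.
Bottom flange: 110 × 30, A = 3 300 mm², x = 55 mm, Ī = 3 327 500 mm⁴.
Web: 18 × 260, A = 4 680 mm², x = 55 mm, Ī = 126 360 mm⁴.
Top flange: 110 × 30, A = 3 300 mm², x = 55 mm, Ī = 3 327 500 mm⁴.
By symmetry the centroid is at mid-width, x̄ = 55 mm.
All pieces are centred on the centroidal y-axis, so I = ΣĪ = 6 781 360 mm⁴.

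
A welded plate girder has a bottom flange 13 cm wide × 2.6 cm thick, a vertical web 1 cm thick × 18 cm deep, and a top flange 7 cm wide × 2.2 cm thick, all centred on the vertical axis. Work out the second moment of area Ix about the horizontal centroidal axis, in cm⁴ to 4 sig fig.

Split into non-overlapping primitives; take the origin at the lower-left of the bounding box.
Bottom plate: 13 × 2.6, A = 33.8 cm², y = 1.3 cm, Ī = 19.0407 cm⁴.
Web plate: 1 × 18, A = 18 cm², y = 11.6 cm, Ī = 486 cm⁴.
Top plate: 7 × 2.2, A = 15.4 cm², y = 21.7 cm, Ī = 6.21133 cm⁴.
Centroid: ȳ = ΣA·y / ΣA = 8.73393 cm.
Transfer each piece to the horizontal centroidal axis using Ī + A·d² with d = y − 8.73393:
  bottom plate: d = -7.43393 cm → contributes +1886.94 cm⁴
  web plate: d = 2.86607 cm → contributes +633.859 cm⁴
  top plate: d = 12.9661 cm → contributes +2595.24 cm⁴
Total I = 5116.04 cm⁴.

Ix ≈ 5116 cm⁴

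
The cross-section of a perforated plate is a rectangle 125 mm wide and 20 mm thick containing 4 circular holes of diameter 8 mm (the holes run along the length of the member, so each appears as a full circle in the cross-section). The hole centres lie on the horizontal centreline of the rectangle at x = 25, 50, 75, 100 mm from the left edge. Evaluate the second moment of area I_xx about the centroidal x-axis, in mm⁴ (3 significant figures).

Break the section into simple shapes (no overlaps), measuring from the bottom-left corner of the bounding box.
Plate: 125 × 20, A = 2 500 mm², y = 10 mm, Ī = 83 333 mm⁴.
Hole 1 (subtracted): ⌀8, A = 50.265 mm², y = 10 mm, Ī = 201.06 mm⁴.
Hole 2 (subtracted): ⌀8, A = 50.265 mm², y = 10 mm, Ī = 201.06 mm⁴.
Hole 3 (subtracted): ⌀8, A = 50.265 mm², y = 10 mm, Ī = 201.06 mm⁴.
Hole 4 (subtracted): ⌀8, A = 50.265 mm², y = 10 mm, Ī = 201.06 mm⁴.
By symmetry the centroid is at mid-height, ȳ = 10 mm.
All pieces are centred on the centroidal x-axis, so I = ΣĪ (holes subtracted) = 82 529 mm⁴.

I_xx ≈ 8.25 × 10⁴ mm⁴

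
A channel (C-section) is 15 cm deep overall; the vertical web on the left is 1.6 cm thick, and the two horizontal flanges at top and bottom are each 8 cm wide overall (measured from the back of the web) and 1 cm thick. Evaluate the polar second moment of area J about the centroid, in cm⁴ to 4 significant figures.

Decompose the section into non-overlapping parts with the origin at the bottom-left of its bounding rectangle.
Web: 1.6 × 15, A = 24 cm², y = 7.5 cm, Ī = 450 cm⁴.
Top flange (beyond web): 6.4 × 1, A = 6.4 cm², y = 14.5 cm, Ī = 0.533333 cm⁴.
Bottom flange (beyond web): 6.4 × 1, A = 6.4 cm², y = 0.5 cm, Ī = 0.533333 cm⁴.
By symmetry the centroid is at mid-height, ȳ = 7.5 cm.
Transfer each piece to the centroidal x-axis using Ī + A·d² with d = y − 7.5:
  web: d = 0 cm → contributes +450 cm⁴
  top flange (beyond web): d = 7 cm → contributes +314.133 cm⁴
  bottom flange (beyond web): d = -7 cm → contributes +314.133 cm⁴
Total I = 1078.27 cm⁴.
For the y-axis: x̄ = 2.1913 cm.
Repeating about the centroidal y-axis gives I_y = 182.376 cm⁴.
Polar second moment: J = I_x + I_y = 1260.64 cm⁴.

J ≈ 1261 cm⁴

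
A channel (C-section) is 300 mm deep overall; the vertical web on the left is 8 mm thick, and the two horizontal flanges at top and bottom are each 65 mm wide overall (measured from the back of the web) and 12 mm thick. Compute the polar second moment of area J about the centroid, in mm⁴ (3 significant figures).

Split into non-overlapping primitives; take the origin at the lower-left of the bounding box.
Web: 8 × 300, A = 2 400 mm², y = 150 mm, Ī = 18 000 000 mm⁴.
Top flange (beyond web): 57 × 12, A = 684 mm², y = 294 mm, Ī = 8 208 mm⁴.
Bottom flange (beyond web): 57 × 12, A = 684 mm², y = 6 mm, Ī = 8 208 mm⁴.
By symmetry the centroid is at mid-height, ȳ = 150 mm.
Transfer each piece to the centroidal x-axis using Ī + A·d² with d = y − 150:
  web: d = 0 mm → contributes +18 000 000 mm⁴
  top flange (beyond web): d = 144 mm → contributes +14 191 632 mm⁴
  bottom flange (beyond web): d = -144 mm → contributes +14 191 632 mm⁴
Total I = 46 383 264 mm⁴.
For the y-axis: x̄ = 15.799 mm.
Repeating about the centroidal y-axis gives I_y = 1 303 536 mm⁴.
Polar second moment: J = I_x + I_y = 47 686 800 mm⁴.

J ≈ 4.77 × 10⁷ mm⁴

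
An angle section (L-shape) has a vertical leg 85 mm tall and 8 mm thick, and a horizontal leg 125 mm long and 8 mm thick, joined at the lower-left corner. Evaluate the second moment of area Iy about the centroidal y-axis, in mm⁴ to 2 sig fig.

Split into non-overlapping primitives; take the origin at the lower-left of the bounding box.
Vertical leg: 8 × 85, A = 680 mm², x = 4 mm, Ī = 3 627 mm⁴.
Horizontal leg (remainder): 117 × 8, A = 936 mm², x = 66.5 mm, Ī = 1 067 742 mm⁴.
Centroid: x̄ = ΣA·x / ΣA = 40.2 mm.
Transfer each piece to the centroidal y-axis using Ī + A·d² with d = x − 40.2:
  vertical leg: d = -36.2 mm → contributes +894 750 mm⁴
  horizontal leg (remainder): d = 26.3 mm → contributes +1 715 139 mm⁴
Total I = 2 609 890 mm⁴.

Iy ≈ 2.6 × 10⁶ mm⁴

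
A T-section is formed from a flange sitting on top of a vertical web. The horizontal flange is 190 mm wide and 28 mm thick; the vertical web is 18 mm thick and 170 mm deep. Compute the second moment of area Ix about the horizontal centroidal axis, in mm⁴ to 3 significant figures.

Break the section into simple shapes (no overlaps), measuring from the bottom-left corner of the bounding box.
Flange: 190 × 28, A = 5 320 mm², y = 184 mm, Ī = 347 573 mm⁴.
Web: 18 × 170, A = 3 060 mm², y = 85 mm, Ī = 7 369 500 mm⁴.
Centroid: ȳ = ΣA·y / ΣA = 147.85 mm.
Transfer each piece to the horizontal centroidal axis using Ī + A·d² with d = y − 147.85:
  flange: d = 36.15 mm → contributes +7 300 007 mm⁴
  web: d = -62.85 mm → contributes +19 456 737 mm⁴
Total I = 26 756 744 mm⁴.

Ix ≈ 2.68 × 10⁷ mm⁴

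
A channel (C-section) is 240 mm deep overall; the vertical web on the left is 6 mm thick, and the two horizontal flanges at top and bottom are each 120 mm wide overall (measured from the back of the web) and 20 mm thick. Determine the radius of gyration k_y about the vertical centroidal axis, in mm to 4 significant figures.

k_y ≈ 38.48 mm

Treat the section as a set of non-overlapping primitives; coordinates are from the bounding-box lower-left.
Web: 6 × 240, A = 1 440 mm², x = 3 mm, Ī = 4 320 mm⁴.
Top flange (beyond web): 114 × 20, A = 2 280 mm², x = 63 mm, Ī = 2 469 240 mm⁴.
Bottom flange (beyond web): 114 × 20, A = 2 280 mm², x = 63 mm, Ī = 2 469 240 mm⁴.
Centroid: x̄ = ΣA·x / ΣA = 48.6 mm.
Transfer each piece to the vertical centroidal axis using Ī + A·d² with d = x − 48.6:
  web: d = -45.6 mm → contributes +2 998 598 mm⁴
  top flange (beyond web): d = 14.4 mm → contributes +2 942 021 mm⁴
  bottom flange (beyond web): d = 14.4 mm → contributes +2 942 021 mm⁴
Total I = 8 882 640 mm⁴.
Radius of gyration: k = √(I/A) = √(8 882 640 / 6 000) = 38.4765 mm.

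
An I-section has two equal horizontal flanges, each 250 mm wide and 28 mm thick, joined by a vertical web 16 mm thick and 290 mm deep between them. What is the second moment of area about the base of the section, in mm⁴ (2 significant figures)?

I_base ≈ 9.5 × 10⁸ mm⁴

Break the section into simple shapes (no overlaps), measuring from the bottom-left corner of the bounding box.
Bottom flange: 250 × 28, A = 7 000 mm², y = 14 mm, Ī = 457 333 mm⁴.
Web: 16 × 290, A = 4 640 mm², y = 173 mm, Ī = 32 518 667 mm⁴.
Top flange: 250 × 28, A = 7 000 mm², y = 332 mm, Ī = 457 333 mm⁴.
Transfer each piece to the bottom edge using Ī + A·d² with d = y − 0:
  bottom flange: d = 14 mm → contributes +1 829 333 mm⁴
  web: d = 173 mm → contributes +171 389 227 mm⁴
  top flange: d = 332 mm → contributes +772 025 333 mm⁴
Total I = 945 243 893 mm⁴.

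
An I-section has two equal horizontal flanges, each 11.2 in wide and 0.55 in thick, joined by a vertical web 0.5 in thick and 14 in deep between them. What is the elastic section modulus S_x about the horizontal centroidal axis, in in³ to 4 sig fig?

S_x ≈ 101.5 in³

Break the section into simple shapes (no overlaps), measuring from the bottom-left corner of the bounding box.
Bottom flange: 11.2 × 0.55, A = 6.16 in², y = 0.275 in, Ī = 0.155283 in⁴.
Web: 0.5 × 14, A = 7 in², y = 7.55 in, Ī = 114.333 in⁴.
Top flange: 11.2 × 0.55, A = 6.16 in², y = 14.825 in, Ī = 0.155283 in⁴.
By symmetry the centroid is at mid-height, ȳ = 7.55 in.
Transfer each piece to the horizontal centroidal axis using Ī + A·d² with d = y − 7.55:
  bottom flange: d = -7.275 in → contributes +326.177 in⁴
  web: d = 0 in → contributes +114.333 in⁴
  top flange: d = 7.275 in → contributes +326.177 in⁴
Total I = 766.688 in⁴.
Extreme fibre distance c = 7.55 in; S = I/c = 101.548 in³.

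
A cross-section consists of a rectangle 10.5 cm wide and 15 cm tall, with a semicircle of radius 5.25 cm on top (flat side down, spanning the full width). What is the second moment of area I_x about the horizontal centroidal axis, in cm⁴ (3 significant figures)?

I_x ≈ 6250 cm⁴

Decompose the section into non-overlapping parts with the origin at the bottom-left of its bounding rectangle.
Rectangular body: 10.5 × 15, A = 157.5 cm², y = 7.5 cm, Ī = 2953.1 cm⁴.
Semicircular cap: semicircle r = 5.25, A = 43.295 cm², y = 17.228 cm, Ī = 83.381 cm⁴.
Centroid: ȳ = ΣA·y / ΣA = 9.5976 cm.
Transfer each piece to the horizontal centroidal axis using Ī + A·d² with d = y − 9.5976:
  rectangular body: d = -2.0976 cm → contributes +3646.1 cm⁴
  semicircular cap: d = 7.6306 cm → contributes +2604.3 cm⁴
Total I = 6250.4 cm⁴.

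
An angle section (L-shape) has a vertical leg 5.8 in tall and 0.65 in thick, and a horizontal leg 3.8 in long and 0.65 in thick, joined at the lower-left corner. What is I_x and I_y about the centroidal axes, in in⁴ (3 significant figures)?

Treat the section as a set of non-overlapping primitives; coordinates are from the bounding-box lower-left.
Vertical leg: 0.65 × 5.8, A = 3.77 in², y = 2.9 in, Ī = 10.569 in⁴.
Horizontal leg (remainder): 3.15 × 0.65, A = 2.0475 in², y = 0.325 in, Ī = 0.072089 in⁴.
Centroid: ȳ = ΣA·y / ΣA = 1.9937 in.
Transfer each piece to the centroidal x-axis using Ī + A·d² with d = y − 1.9937:
  vertical leg: d = 0.90628 in → contributes +13.665 in⁴
  horizontal leg (remainder): d = -1.6687 in → contributes +5.7736 in⁴
Total I = 19.439 in⁴.
For the y-axis: x̄ = 0.99372 in.
Repeating about the centroidal y-axis gives I_y = 6.6158 in⁴.

I_x ≈ 19.4 in⁴, I_y ≈ 6.62 in⁴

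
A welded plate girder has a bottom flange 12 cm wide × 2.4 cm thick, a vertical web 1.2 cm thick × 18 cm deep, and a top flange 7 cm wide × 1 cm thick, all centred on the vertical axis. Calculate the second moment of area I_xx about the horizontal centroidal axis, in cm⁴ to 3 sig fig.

Treat the section as a set of non-overlapping primitives; coordinates are from the bounding-box lower-left.
Bottom plate: 12 × 2.4, A = 28.8 cm², y = 1.2 cm, Ī = 13.824 cm⁴.
Web plate: 1.2 × 18, A = 21.6 cm², y = 11.4 cm, Ī = 583.2 cm⁴.
Top plate: 7 × 1, A = 7 cm², y = 20.9 cm, Ī = 0.58333 cm⁴.
Centroid: ȳ = ΣA·y / ΣA = 7.4408 cm.
Transfer each piece to the horizontal centroidal axis using Ī + A·d² with d = y − 7.4408:
  bottom plate: d = -6.2408 cm → contributes +1135.5 cm⁴
  web plate: d = 3.9592 cm → contributes +921.79 cm⁴
  top plate: d = 13.459 cm → contributes +1268.6 cm⁴
Total I = 3325.9 cm⁴.

I_xx ≈ 3330 cm⁴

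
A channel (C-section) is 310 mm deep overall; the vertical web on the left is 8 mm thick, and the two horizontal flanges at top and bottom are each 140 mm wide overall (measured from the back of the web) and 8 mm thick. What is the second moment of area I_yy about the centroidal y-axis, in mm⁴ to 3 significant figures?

Treat the section as a set of non-overlapping primitives; coordinates are from the bounding-box lower-left.
Web: 8 × 310, A = 2 480 mm², x = 4 mm, Ī = 13 227 mm⁴.
Top flange (beyond web): 132 × 8, A = 1 056 mm², x = 74 mm, Ī = 1 533 312 mm⁴.
Bottom flange (beyond web): 132 × 8, A = 1 056 mm², x = 74 mm, Ī = 1 533 312 mm⁴.
Centroid: x̄ = ΣA·x / ΣA = 36.195 mm.
Transfer each piece to the centroidal y-axis using Ī + A·d² with d = x − 36.195:
  web: d = -32.195 mm → contributes +2 583 811 mm⁴
  top flange (beyond web): d = 37.805 mm → contributes +3 042 556 mm⁴
  bottom flange (beyond web): d = 37.805 mm → contributes +3 042 556 mm⁴
Total I = 8 668 924 mm⁴.

I_yy ≈ 8.67 × 10⁶ mm⁴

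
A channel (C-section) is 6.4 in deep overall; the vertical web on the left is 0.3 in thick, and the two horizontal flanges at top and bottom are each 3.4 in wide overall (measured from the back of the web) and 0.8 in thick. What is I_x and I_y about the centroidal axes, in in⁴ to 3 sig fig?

Break the section into simple shapes (no overlaps), measuring from the bottom-left corner of the bounding box.
Web: 0.3 × 6.4, A = 1.92 in², y = 3.2 in, Ī = 6.5536 in⁴.
Top flange (beyond web): 3.1 × 0.8, A = 2.48 in², y = 6 in, Ī = 0.13227 in⁴.
Bottom flange (beyond web): 3.1 × 0.8, A = 2.48 in², y = 0.4 in, Ī = 0.13227 in⁴.
By symmetry the centroid is at mid-height, ȳ = 3.2 in.
Transfer each piece to the centroidal x-axis using Ī + A·d² with d = y − 3.2:
  web: d = 0 in → contributes +6.5536 in⁴
  top flange (beyond web): d = 2.8 in → contributes +19.575 in⁴
  bottom flange (beyond web): d = -2.8 in → contributes +19.575 in⁴
Total I = 45.705 in⁴.
For the y-axis: x̄ = 1.3756 in.
Repeating about the centroidal y-axis gives I_y = 7.9868 in⁴.

I_x ≈ 45.7 in⁴, I_y ≈ 7.99 in⁴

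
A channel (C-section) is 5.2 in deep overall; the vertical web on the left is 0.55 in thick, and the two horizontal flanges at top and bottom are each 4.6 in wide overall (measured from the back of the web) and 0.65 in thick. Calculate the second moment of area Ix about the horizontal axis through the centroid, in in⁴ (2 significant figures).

Split into non-overlapping primitives; take the origin at the lower-left of the bounding box.
Web: 0.55 × 5.2, A = 2.86 in², y = 2.6 in, Ī = 6.445 in⁴.
Top flange (beyond web): 4.05 × 0.65, A = 2.633 in², y = 4.875 in, Ī = 0.09269 in⁴.
Bottom flange (beyond web): 4.05 × 0.65, A = 2.633 in², y = 0.325 in, Ī = 0.09269 in⁴.
By symmetry the centroid is at mid-height, ȳ = 2.6 in.
Transfer each piece to the horizontal axis through the centroid using Ī + A·d² with d = y − 2.6:
  web: d = 0 in → contributes +6.445 in⁴
  top flange (beyond web): d = 2.275 in → contributes +13.72 in⁴
  bottom flange (beyond web): d = -2.275 in → contributes +13.72 in⁴
Total I = 33.88 in⁴.

Ix ≈ 34 in⁴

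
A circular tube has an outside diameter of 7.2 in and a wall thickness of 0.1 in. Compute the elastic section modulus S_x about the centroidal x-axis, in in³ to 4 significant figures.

Break the section into simple shapes (no overlaps), measuring from the bottom-left corner of the bounding box.
Outer circle: ⌀7.2, A = 40.715 in², y = 3.6 in, Ī = 131.917 in⁴.
Bore (subtracted): ⌀7, A = 38.4845 in², y = 3.6 in, Ī = 117.859 in⁴.
By symmetry the centroid is at mid-height, ȳ = 3.6 in.
All pieces are centred on the centroidal x-axis, so I = ΣĪ (holes subtracted) = 14.0579 in⁴.
Extreme fibre distance c = 3.6 in; S = I/c = 3.90498 in³.

S_x ≈ 3.905 in³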